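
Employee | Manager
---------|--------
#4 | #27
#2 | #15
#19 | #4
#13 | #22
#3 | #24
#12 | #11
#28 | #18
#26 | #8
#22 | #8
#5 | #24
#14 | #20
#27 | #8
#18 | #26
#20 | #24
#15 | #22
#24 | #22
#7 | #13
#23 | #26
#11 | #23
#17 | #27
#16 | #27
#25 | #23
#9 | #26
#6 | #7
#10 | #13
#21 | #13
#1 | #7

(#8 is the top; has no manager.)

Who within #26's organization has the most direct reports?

Direct-report counts within #26's organization: #26 has 3; #23 has 2; #11 has 1; #18 has 1. The largest is 3, held by #26.

#26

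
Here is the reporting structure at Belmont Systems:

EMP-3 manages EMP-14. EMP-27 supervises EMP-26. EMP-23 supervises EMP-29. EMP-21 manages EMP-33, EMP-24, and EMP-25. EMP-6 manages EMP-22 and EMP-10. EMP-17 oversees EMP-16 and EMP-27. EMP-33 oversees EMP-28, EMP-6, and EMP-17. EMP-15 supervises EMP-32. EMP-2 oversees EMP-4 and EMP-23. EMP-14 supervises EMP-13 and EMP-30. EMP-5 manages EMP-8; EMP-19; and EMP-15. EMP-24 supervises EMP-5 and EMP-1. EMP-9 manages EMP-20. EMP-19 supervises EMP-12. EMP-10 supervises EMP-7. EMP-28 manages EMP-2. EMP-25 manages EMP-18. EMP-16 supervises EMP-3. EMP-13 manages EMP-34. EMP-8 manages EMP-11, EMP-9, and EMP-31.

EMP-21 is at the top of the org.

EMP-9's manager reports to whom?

EMP-9 reports to EMP-8, and EMP-8 reports to EMP-5. So EMP-9's skip-level manager is EMP-5.

EMP-5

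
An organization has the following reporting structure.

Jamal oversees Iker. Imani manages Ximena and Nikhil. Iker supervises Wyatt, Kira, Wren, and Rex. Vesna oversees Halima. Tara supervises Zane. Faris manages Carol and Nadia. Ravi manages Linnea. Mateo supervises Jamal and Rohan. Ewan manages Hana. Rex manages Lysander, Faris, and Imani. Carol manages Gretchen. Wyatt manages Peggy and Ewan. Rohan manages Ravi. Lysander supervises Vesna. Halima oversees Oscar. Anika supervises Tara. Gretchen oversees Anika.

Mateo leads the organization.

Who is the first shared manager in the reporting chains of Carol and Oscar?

Carol's chain of managers is Faris, Rex, Iker, Jamal, Mateo. Oscar's chain of managers is Halima, Vesna, Lysander, Rex, Iker, Jamal, Mateo. The first manager that appears in both chains is Rex.

Rex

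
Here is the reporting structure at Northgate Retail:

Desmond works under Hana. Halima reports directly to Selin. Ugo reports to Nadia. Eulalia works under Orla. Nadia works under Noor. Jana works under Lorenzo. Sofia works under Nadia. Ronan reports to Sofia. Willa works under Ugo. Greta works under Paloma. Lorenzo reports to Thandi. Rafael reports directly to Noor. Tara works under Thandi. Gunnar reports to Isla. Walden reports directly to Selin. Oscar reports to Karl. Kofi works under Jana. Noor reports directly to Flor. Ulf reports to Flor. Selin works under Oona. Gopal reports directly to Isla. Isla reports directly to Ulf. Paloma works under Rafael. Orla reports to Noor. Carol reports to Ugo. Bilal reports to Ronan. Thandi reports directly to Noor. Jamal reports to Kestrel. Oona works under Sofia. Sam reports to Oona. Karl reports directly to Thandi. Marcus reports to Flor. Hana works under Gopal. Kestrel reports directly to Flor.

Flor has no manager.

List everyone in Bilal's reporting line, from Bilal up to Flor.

Bilal reports to Ronan. Ronan reports to Sofia. Sofia reports to Nadia. Nadia reports to Noor. Noor reports to Flor. Flor is at the top.

Bilal -> Ronan -> Sofia -> Nadia -> Noor -> Flor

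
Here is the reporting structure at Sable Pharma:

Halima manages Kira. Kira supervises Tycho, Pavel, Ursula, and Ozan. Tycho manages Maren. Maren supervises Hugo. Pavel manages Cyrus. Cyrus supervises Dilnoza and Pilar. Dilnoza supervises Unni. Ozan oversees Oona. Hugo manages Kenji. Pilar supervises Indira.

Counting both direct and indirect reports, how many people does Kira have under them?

13

Kira directly manages Tycho, Pavel, Ursula, Ozan. Under Tycho: Maren, Hugo, Kenji (3). Under Pavel: Cyrus, Pilar, Indira, Dilnoza, Unni (5). Ursula has no reports. Under Ozan: Oona (1). So Kira's organization is 4 direct reports plus everyone under them: 4 + 6 + 1 + 2 = 13.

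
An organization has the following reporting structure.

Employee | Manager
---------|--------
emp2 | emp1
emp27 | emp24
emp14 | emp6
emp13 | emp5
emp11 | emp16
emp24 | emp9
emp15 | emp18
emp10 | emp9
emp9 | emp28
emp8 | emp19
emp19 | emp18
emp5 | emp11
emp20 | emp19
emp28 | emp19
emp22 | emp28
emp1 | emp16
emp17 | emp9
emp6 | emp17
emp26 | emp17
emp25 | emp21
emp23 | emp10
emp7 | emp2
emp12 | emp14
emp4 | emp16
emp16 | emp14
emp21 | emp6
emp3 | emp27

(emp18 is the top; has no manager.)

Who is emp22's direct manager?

emp28

emp22 reports directly to emp28.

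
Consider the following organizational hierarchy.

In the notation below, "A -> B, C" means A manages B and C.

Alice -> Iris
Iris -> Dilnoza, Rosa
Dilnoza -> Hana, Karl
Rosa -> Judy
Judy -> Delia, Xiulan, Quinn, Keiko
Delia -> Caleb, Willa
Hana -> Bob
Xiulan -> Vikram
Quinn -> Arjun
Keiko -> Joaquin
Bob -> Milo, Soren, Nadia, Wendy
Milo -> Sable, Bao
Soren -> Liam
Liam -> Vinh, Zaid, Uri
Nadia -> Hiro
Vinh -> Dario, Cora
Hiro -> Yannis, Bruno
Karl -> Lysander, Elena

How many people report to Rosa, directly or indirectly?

10

Rosa directly manages Judy. Under Judy: Keiko, Joaquin, Quinn, Arjun, Xiulan, Vikram, Delia, Willa, Caleb (9). That's 10 in total.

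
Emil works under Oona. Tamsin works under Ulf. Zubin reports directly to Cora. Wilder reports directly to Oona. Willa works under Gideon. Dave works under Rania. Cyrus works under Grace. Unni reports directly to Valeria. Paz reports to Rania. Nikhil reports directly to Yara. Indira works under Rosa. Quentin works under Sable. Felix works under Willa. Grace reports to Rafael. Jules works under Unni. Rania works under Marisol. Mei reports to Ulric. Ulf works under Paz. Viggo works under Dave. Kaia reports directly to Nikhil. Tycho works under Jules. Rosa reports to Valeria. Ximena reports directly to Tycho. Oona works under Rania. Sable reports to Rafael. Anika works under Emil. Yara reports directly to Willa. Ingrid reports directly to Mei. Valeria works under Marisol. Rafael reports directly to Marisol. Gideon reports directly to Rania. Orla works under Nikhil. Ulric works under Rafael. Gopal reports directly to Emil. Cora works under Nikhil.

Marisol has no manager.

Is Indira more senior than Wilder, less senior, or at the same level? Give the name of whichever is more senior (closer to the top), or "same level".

same level

Both Indira and Wilder are 3 levels below Marisol.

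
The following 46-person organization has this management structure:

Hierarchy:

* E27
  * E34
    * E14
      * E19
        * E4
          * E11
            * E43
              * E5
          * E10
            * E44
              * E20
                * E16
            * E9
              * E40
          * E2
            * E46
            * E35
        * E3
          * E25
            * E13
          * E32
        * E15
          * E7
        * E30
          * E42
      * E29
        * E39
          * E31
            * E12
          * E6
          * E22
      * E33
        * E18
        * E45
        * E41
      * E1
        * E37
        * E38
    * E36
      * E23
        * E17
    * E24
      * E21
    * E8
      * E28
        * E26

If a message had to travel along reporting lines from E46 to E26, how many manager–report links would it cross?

8

E46 is 5 levels below E34, and E26 is 3 levels below E34 (their lowest common manager). The shortest path runs up from E46 to E34 and back down to E26: 5 + 3 = 8 links.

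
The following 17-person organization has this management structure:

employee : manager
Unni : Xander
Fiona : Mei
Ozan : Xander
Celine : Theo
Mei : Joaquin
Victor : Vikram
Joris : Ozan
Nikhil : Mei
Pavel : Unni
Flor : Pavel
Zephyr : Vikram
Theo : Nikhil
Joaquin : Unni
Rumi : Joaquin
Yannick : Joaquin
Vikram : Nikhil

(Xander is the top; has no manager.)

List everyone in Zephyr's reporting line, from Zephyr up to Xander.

Zephyr -> Vikram -> Nikhil -> Mei -> Joaquin -> Unni -> Xander

Zephyr reports to Vikram. Vikram reports to Nikhil. Nikhil reports to Mei. Mei reports to Joaquin. Joaquin reports to Unni. Unni reports to Xander. Xander is at the top.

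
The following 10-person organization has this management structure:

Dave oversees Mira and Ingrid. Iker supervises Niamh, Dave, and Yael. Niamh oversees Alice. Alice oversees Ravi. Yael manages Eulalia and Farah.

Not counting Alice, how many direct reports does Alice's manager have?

Alice reports to Niamh, and Niamh has no other direct reports. Alice has 0 peers.

0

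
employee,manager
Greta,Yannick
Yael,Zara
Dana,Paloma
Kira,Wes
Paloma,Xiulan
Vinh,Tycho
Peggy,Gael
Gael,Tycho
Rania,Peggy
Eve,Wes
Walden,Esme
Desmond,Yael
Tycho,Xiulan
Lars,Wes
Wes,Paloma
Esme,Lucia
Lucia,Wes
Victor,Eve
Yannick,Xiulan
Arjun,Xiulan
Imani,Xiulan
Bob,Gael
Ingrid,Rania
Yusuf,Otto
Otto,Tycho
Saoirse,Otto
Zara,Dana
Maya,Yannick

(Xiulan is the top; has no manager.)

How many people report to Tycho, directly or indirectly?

Tycho directly manages Vinh, Gael, Otto. Vinh has no reports. Under Gael: Peggy, Rania, Ingrid, Bob (4). Under Otto: Yusuf, Saoirse (2). So Tycho's organization is 3 direct reports plus everyone under them: 1 + 5 + 3 = 9.

9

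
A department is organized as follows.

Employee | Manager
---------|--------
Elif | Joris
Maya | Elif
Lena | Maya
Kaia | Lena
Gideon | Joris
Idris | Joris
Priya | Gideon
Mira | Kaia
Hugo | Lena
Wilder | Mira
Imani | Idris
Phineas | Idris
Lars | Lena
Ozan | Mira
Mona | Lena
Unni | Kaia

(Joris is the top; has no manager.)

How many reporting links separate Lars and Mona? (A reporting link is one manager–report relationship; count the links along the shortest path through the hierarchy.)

Lars is 1 level below Lena, and Mona is 1 level below Lena (their lowest common manager). The shortest path runs up from Lars to Lena and back down to Mona: 1 + 1 = 2 links.

2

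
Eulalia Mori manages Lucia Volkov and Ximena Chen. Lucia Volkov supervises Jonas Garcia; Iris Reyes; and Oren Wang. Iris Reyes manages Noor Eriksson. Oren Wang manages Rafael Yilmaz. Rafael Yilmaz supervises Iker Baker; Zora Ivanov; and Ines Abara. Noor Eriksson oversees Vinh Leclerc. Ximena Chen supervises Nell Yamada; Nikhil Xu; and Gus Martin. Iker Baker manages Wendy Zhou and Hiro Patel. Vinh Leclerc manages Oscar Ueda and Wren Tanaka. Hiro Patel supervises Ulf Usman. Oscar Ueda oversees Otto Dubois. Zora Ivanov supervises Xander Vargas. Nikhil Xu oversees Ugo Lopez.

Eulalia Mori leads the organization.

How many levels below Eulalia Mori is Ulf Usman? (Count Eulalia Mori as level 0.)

Chain from Ulf Usman up to Eulalia Mori: Ulf Usman → Hiro Patel → Iker Baker → Rafael Yilmaz → Oren Wang → Lucia Volkov → Eulalia Mori. That is 6 steps up, so Ulf Usman is 6 levels below Eulalia Mori.

6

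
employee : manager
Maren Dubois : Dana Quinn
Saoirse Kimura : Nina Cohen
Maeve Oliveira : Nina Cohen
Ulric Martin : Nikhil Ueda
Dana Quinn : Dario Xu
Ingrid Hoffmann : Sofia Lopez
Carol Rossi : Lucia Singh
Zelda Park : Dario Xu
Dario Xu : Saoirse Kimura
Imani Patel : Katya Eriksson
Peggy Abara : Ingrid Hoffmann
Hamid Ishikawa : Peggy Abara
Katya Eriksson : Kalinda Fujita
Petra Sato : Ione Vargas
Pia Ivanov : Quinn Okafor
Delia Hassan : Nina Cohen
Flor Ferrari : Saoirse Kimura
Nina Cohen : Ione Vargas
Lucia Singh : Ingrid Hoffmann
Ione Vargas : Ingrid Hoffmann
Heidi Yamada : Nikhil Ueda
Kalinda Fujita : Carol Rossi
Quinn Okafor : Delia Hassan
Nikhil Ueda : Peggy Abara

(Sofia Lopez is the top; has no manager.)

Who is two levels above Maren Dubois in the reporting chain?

Maren Dubois reports to Dana Quinn, and Dana Quinn reports to Dario Xu. So Maren Dubois's skip-level manager is Dario Xu.

Dario Xu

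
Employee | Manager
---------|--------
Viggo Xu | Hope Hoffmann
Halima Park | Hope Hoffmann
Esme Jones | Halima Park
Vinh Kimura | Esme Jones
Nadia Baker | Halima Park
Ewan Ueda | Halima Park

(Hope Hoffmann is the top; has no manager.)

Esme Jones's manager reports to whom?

Hope Hoffmann

Esme Jones reports to Halima Park, and Halima Park reports to Hope Hoffmann. So Esme Jones's skip-level manager is Hope Hoffmann.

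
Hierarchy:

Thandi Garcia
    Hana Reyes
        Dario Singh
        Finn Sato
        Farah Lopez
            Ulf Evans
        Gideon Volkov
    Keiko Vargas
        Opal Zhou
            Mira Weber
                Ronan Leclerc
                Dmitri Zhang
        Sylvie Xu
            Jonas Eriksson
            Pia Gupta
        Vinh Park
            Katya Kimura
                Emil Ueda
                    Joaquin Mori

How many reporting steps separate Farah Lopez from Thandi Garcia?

2

Chain from Farah Lopez up to Thandi Garcia: Farah Lopez → Hana Reyes → Thandi Garcia. That is 2 steps up, so Farah Lopez is 2 levels below Thandi Garcia.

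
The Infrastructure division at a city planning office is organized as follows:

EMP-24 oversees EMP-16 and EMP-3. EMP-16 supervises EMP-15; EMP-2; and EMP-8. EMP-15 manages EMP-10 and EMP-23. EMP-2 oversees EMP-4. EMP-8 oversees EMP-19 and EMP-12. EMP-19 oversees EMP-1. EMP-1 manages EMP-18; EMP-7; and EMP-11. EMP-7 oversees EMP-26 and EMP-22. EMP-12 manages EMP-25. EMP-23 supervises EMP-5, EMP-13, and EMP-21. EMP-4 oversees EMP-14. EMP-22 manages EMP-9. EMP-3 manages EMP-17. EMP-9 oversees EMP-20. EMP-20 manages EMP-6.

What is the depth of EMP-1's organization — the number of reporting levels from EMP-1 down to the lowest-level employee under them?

The longest chain under EMP-1 runs EMP-1 → EMP-7 → EMP-22 → EMP-9 → EMP-20 → EMP-6, which is 5 levels below EMP-1.

5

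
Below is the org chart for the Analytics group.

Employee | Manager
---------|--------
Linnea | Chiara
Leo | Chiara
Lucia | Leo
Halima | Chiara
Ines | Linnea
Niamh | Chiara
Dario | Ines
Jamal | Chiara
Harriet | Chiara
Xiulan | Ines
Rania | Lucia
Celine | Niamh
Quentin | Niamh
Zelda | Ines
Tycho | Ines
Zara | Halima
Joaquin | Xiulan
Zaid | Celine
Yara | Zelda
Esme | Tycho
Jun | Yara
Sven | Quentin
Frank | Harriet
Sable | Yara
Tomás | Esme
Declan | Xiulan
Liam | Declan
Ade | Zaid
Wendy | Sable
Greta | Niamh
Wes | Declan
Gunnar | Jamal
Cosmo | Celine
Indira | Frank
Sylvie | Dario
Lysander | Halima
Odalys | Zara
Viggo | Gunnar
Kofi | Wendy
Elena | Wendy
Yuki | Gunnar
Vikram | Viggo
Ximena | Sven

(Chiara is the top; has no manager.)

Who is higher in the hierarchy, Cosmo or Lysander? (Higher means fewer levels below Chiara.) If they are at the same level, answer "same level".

Cosmo is 3 levels below Chiara; Lysander is 2. Lysander is higher.

Lysander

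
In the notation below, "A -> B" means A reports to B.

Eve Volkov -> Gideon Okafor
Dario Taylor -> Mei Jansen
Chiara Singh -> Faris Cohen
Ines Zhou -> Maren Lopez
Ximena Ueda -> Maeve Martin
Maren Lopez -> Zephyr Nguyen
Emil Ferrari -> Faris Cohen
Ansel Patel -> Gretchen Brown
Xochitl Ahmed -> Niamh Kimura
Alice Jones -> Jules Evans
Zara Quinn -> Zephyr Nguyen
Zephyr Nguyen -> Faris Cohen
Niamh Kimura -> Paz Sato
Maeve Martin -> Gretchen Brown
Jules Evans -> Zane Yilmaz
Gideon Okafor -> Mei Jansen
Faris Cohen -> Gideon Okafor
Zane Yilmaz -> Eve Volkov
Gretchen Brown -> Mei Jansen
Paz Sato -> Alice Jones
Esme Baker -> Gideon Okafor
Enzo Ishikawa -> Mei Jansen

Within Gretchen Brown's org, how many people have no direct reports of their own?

2

The people in Gretchen Brown's organization with no one reporting to them are Ansel Patel, Ximena Ueda. That is 2.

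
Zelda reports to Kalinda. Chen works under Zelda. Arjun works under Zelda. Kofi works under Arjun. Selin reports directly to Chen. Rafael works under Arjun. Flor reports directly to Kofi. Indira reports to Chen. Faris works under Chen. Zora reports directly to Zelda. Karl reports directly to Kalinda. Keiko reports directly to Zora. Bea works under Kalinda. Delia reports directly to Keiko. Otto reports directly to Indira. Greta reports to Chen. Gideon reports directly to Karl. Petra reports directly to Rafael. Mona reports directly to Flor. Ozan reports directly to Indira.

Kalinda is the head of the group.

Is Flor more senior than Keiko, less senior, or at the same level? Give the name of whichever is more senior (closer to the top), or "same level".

Flor is 4 levels below Kalinda; Keiko is 3. Keiko is higher.

Keiko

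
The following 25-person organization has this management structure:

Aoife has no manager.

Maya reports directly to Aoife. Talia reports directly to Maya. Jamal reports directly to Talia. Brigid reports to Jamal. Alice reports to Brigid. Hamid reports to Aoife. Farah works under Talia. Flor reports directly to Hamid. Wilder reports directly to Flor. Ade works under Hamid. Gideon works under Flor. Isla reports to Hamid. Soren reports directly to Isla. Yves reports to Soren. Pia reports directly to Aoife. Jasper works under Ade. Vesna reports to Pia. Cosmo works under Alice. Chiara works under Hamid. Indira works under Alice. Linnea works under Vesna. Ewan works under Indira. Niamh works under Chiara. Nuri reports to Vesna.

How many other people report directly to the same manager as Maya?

2

Maya reports to Aoife. Aoife's other direct reports are Hamid, Pia — 2 peers.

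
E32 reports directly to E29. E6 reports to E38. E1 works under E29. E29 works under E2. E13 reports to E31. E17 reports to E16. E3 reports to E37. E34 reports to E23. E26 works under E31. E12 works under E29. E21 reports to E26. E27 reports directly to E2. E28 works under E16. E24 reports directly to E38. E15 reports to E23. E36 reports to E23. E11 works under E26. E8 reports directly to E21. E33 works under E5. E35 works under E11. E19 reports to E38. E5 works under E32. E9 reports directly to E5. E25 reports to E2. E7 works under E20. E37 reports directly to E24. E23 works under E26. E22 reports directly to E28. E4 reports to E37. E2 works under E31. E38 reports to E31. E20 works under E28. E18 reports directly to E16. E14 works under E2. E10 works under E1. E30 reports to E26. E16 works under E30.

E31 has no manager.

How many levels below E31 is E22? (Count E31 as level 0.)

Chain from E22 up to E31: E22 → E28 → E16 → E30 → E26 → E31. That is 5 steps up, so E22 is 5 levels below E31.

5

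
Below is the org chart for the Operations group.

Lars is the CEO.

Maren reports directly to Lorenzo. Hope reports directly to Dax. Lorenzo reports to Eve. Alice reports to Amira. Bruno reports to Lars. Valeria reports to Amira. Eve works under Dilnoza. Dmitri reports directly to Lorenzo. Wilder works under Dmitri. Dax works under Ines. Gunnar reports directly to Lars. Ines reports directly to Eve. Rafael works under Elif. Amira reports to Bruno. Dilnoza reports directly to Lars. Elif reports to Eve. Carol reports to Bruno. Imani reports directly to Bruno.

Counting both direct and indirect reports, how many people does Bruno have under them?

Bruno directly manages Imani, Amira, Carol. Imani has no reports. Under Amira: Valeria, Alice (2). Carol has no reports. So Bruno's organization is 3 direct reports plus everyone under them: 1 + 3 + 1 = 5.

5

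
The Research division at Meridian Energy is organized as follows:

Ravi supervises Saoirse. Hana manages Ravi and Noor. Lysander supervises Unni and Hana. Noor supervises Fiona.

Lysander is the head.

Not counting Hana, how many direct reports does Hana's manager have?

Hana reports to Lysander. Lysander's other direct reports are Unni — 1 peer.

1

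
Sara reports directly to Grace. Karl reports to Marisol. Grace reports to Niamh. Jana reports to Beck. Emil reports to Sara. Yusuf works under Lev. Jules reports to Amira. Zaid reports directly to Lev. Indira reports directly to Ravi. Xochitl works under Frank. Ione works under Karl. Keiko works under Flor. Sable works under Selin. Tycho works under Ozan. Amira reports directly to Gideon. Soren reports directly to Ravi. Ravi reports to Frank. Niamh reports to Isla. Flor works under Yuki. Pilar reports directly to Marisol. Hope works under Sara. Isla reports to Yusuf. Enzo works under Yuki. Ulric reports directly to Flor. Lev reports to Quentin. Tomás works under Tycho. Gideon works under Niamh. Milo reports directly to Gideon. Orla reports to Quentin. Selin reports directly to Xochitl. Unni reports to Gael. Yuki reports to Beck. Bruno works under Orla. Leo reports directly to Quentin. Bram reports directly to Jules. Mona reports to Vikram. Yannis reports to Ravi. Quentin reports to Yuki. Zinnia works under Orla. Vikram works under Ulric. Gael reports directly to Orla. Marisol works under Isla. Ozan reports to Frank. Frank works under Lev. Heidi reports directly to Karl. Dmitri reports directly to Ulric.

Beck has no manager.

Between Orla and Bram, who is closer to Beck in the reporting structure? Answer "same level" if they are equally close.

Orla is 3 levels below Beck; Bram is 10. Orla is higher.

Orla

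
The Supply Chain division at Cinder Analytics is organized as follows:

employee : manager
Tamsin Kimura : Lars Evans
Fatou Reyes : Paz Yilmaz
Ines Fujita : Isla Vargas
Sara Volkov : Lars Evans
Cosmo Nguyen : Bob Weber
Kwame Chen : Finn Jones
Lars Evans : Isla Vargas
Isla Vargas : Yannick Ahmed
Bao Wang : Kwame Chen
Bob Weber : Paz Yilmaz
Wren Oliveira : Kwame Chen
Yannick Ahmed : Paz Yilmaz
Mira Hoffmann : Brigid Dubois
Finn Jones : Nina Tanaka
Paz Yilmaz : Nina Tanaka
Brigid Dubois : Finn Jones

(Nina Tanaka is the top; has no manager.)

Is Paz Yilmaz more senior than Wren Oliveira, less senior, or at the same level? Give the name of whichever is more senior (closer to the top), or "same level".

Paz Yilmaz

Paz Yilmaz is 1 level below Nina Tanaka; Wren Oliveira is 3. Paz Yilmaz is higher.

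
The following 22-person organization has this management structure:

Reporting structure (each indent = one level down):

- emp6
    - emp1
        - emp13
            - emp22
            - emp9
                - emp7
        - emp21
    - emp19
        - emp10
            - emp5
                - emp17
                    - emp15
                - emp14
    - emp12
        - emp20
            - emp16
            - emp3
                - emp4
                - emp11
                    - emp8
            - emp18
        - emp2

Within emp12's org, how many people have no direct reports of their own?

5

The people in emp12's organization with no one reporting to them are emp2, emp18, emp8, emp4, emp16. That is 5.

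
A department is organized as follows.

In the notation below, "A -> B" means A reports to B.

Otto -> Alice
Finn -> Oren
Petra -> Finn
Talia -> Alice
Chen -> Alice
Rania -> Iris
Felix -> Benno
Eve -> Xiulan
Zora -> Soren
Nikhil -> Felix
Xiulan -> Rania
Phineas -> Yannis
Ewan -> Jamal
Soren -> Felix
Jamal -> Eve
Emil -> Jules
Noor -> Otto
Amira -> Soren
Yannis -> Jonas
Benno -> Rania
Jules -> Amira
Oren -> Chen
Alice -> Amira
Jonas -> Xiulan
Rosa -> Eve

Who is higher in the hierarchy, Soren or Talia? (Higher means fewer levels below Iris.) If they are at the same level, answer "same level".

Soren is 4 levels below Iris; Talia is 7. Soren is higher.

Soren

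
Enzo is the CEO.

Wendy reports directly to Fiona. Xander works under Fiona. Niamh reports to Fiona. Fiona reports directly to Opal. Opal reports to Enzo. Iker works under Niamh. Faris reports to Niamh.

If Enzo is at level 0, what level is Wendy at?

Chain from Wendy up to Enzo: Wendy → Fiona → Opal → Enzo. That is 3 steps up, so Wendy is 3 levels below Enzo.

3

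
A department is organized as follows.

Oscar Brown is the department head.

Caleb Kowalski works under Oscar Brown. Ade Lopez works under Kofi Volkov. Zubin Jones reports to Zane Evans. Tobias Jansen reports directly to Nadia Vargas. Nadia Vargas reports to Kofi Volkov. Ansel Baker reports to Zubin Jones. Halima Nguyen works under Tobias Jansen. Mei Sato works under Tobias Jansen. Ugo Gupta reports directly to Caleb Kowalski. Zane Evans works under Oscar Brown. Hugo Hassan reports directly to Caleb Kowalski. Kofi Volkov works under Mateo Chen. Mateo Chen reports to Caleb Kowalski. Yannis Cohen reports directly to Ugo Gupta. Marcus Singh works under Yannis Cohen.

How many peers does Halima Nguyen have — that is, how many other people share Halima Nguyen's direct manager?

Halima Nguyen reports to Tobias Jansen. Tobias Jansen's other direct reports are Mei Sato — 1 peer.

1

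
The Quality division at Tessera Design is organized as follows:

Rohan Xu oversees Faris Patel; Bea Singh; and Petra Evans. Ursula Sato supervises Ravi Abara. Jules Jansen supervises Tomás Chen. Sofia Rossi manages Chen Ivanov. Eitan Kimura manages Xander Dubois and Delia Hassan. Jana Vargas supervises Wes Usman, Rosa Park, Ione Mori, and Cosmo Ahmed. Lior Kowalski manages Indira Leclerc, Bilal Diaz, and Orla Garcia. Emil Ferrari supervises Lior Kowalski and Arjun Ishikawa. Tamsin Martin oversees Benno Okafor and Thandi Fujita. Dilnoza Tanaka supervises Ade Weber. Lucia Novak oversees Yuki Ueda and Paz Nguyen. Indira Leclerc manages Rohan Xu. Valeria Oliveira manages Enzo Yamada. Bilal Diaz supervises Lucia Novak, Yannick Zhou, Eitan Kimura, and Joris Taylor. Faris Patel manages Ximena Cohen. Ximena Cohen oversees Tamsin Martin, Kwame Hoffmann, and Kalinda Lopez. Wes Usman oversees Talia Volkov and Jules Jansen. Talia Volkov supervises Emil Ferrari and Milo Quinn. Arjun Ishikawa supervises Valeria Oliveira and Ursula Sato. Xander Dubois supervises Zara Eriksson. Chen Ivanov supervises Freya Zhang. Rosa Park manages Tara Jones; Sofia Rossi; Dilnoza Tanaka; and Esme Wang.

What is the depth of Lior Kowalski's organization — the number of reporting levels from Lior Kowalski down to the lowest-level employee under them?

The longest chain under Lior Kowalski runs Lior Kowalski → Indira Leclerc → Rohan Xu → Faris Patel → Ximena Cohen → Tamsin Martin → Thandi Fujita, which is 6 levels below Lior Kowalski.

6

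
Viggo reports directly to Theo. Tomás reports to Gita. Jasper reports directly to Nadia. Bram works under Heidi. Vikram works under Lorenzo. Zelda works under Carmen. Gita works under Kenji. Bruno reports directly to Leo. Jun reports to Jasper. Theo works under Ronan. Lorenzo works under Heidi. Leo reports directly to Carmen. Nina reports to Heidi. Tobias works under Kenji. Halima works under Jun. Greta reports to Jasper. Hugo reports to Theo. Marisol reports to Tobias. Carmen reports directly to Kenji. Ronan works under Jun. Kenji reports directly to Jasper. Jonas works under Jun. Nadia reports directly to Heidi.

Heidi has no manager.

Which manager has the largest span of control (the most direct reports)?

Heidi

Direct-report counts: Heidi has 4; Nadia has 1; Jasper has 3; Jun has 3; Ronan has 1; Theo has 2; Kenji has 3; Tobias has 1; Gita has 1; Carmen has 2; Leo has 1; Lorenzo has 1. The largest is 4, held by Heidi.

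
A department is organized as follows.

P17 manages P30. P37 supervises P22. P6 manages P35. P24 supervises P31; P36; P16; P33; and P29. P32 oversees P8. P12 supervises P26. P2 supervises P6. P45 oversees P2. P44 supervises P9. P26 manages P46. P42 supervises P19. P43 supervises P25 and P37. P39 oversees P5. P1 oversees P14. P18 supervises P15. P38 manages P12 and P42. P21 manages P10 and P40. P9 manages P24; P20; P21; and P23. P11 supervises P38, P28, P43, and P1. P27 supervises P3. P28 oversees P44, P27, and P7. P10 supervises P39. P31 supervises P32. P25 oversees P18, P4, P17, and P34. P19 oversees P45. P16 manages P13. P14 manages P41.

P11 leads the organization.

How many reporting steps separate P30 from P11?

Chain from P30 up to P11: P30 → P17 → P25 → P43 → P11. That is 4 steps up, so P30 is 4 levels below P11.

4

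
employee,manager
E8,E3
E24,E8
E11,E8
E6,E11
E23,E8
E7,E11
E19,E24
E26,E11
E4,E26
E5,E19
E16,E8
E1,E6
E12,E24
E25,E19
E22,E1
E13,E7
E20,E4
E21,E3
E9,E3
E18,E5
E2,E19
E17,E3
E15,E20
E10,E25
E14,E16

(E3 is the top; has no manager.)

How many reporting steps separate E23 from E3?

Chain from E23 up to E3: E23 → E8 → E3. That is 2 steps up, so E23 is 2 levels below E3.

2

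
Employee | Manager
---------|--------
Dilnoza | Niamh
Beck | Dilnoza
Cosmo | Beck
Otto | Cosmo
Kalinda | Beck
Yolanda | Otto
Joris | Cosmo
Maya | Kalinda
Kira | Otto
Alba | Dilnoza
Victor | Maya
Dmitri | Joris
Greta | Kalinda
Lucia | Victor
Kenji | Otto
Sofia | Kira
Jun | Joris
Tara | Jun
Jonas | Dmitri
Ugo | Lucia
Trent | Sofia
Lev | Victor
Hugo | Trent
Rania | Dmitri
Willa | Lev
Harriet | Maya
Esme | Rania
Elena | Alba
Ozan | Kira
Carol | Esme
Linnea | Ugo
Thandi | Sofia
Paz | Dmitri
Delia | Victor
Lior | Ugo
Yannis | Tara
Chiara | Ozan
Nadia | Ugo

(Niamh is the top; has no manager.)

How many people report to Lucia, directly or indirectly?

4

Lucia directly manages Ugo. Under Ugo: Nadia, Lior, Linnea (3). That's 4 in total.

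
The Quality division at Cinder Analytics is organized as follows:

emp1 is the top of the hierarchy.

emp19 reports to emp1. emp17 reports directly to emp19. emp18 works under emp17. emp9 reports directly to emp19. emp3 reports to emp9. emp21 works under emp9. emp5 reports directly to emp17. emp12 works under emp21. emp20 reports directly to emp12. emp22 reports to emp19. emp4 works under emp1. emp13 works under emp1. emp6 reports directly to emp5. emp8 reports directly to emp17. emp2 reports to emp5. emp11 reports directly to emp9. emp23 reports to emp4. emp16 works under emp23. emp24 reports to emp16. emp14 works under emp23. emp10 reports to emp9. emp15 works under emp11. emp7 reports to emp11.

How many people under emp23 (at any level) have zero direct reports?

The people in emp23's organization with no one reporting to them are emp14, emp24. That is 2.

2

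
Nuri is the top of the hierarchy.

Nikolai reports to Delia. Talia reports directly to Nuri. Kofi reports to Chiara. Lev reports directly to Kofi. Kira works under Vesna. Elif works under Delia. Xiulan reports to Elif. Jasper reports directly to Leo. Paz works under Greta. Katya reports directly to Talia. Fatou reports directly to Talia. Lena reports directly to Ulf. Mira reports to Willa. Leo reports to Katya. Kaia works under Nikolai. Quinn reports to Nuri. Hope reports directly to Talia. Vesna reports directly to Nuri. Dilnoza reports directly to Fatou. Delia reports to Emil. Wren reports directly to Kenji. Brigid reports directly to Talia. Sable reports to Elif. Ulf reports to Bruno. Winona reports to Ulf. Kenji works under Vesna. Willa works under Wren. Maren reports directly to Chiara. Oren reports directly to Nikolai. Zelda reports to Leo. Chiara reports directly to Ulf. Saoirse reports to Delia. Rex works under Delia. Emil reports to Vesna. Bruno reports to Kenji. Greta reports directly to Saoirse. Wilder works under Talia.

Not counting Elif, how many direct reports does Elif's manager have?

Elif reports to Delia. Delia's other direct reports are Saoirse, Nikolai, Rex — 3 peers.

3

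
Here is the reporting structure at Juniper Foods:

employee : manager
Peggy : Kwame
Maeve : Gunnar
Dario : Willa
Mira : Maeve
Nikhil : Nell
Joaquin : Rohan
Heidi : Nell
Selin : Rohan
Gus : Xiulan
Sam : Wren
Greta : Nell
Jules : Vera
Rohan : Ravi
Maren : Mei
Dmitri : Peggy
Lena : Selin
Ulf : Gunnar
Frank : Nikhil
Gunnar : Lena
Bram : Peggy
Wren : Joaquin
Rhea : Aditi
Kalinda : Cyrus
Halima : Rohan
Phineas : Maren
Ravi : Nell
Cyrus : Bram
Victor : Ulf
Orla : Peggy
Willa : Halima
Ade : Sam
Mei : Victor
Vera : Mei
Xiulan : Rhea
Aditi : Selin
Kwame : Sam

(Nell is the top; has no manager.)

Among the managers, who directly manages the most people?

Direct-report counts: Nell has 4; Nikhil has 1; Ravi has 1; Rohan has 3; Joaquin has 1; Wren has 1; Sam has 2; Kwame has 1; Peggy has 3; Bram has 1; Cyrus has 1; Halima has 1; Willa has 1; Selin has 2; Lena has 1; Gunnar has 2; Ulf has 1; Victor has 1; Mei has 2; Maren has 1; Vera has 1; Maeve has 1; Aditi has 1; Rhea has 1; Xiulan has 1. The largest is 4, held by Nell.

Nell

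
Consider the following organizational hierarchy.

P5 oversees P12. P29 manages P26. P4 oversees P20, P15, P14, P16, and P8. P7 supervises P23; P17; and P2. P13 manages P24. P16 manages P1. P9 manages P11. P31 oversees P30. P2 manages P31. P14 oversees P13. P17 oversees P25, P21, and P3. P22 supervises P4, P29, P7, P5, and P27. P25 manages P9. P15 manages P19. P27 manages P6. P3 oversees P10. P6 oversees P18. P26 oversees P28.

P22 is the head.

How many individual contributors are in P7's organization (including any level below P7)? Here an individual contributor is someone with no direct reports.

The people in P7's organization with no one reporting to them are P23, P21, P10, P11, P30. That is 5.

5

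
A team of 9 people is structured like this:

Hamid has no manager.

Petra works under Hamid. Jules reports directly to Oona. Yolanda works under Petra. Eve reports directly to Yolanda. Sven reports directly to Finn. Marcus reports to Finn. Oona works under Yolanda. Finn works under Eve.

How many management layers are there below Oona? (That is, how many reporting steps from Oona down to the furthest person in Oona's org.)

1

The longest chain under Oona runs Oona → Jules, which is 1 level below Oona.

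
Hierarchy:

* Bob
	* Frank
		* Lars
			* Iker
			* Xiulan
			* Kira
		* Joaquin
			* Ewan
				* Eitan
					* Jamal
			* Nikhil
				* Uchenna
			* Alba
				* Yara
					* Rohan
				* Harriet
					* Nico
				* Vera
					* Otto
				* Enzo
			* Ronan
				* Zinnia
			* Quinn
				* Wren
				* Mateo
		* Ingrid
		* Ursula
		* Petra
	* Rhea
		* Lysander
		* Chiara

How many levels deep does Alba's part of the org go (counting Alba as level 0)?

2

The longest chain under Alba runs Alba → Vera → Otto, which is 2 levels below Alba.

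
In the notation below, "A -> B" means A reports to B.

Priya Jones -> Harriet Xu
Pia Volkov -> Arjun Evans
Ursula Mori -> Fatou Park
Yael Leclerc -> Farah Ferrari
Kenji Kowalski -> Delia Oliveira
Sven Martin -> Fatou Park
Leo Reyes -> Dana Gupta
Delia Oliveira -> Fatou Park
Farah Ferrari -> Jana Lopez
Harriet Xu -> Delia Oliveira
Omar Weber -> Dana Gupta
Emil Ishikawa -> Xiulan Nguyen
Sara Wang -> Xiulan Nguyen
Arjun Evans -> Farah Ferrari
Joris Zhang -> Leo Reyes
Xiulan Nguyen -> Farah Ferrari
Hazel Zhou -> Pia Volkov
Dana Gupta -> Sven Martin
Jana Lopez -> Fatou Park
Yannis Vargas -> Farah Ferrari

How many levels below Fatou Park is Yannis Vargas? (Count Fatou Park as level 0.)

3

Chain from Yannis Vargas up to Fatou Park: Yannis Vargas → Farah Ferrari → Jana Lopez → Fatou Park. That is 3 steps up, so Yannis Vargas is 3 levels below Fatou Park.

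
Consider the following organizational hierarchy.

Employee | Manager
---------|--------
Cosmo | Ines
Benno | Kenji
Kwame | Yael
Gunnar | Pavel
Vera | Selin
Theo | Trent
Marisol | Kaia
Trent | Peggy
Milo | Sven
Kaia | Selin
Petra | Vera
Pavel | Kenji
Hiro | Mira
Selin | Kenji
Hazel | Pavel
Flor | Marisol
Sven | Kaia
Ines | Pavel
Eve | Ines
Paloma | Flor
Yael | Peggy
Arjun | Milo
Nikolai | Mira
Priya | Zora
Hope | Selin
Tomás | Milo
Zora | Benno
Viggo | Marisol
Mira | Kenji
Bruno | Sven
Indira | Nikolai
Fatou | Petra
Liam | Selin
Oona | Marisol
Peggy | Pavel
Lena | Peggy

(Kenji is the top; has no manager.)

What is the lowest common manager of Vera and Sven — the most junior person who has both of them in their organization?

Vera's chain of managers is Selin, Kenji. Sven's chain of managers is Kaia, Selin, Kenji. The first manager that appears in both chains is Selin.

Selin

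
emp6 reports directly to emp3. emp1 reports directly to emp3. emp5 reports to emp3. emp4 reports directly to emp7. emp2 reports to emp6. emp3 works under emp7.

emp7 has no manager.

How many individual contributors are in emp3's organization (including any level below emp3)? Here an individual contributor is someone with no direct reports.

3

The people in emp3's organization with no one reporting to them are emp1, emp5, emp2. That is 3.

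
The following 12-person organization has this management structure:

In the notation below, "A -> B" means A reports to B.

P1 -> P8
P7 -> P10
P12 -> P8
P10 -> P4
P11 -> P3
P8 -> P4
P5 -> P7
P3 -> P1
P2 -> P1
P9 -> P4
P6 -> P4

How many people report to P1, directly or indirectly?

3

P1 directly manages P3, P2. Under P3: P11 (1). P2 has no reports. So P1's organization is 2 direct reports plus everyone under them: 2 + 1 = 3.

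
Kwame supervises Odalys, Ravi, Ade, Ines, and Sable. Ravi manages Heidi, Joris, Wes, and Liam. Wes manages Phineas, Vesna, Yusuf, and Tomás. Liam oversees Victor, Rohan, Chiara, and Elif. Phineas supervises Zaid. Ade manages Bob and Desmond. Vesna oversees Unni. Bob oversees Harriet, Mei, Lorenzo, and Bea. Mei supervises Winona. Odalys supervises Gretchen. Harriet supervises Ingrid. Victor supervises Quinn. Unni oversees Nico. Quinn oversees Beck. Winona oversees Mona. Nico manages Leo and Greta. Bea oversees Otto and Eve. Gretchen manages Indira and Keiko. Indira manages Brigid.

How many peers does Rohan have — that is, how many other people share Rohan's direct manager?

3

Rohan reports to Liam. Liam's other direct reports are Victor, Chiara, Elif — 3 peers.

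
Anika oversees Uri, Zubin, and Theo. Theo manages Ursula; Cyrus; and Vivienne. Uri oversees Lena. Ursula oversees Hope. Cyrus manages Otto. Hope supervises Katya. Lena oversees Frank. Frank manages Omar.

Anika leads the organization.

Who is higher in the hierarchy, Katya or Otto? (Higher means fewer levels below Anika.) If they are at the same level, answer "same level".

Katya is 4 levels below Anika; Otto is 3. Otto is higher.

Otto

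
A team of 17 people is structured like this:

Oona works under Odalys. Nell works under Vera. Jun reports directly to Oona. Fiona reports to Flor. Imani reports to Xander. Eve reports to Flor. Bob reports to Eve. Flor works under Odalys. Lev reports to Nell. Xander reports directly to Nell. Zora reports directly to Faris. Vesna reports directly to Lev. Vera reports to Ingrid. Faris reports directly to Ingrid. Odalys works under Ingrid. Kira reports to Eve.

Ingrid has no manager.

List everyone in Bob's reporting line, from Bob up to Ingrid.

Bob reports to Eve. Eve reports to Flor. Flor reports to Odalys. Odalys reports to Ingrid. Ingrid is at the top.

Bob -> Eve -> Flor -> Odalys -> Ingrid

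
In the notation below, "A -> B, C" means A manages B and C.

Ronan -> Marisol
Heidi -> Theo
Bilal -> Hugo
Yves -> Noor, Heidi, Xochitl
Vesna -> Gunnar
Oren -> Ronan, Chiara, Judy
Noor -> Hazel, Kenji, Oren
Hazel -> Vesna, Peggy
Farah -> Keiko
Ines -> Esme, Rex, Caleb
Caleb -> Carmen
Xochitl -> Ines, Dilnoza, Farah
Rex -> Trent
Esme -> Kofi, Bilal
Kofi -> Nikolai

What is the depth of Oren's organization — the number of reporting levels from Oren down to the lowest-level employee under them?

2

The longest chain under Oren runs Oren → Ronan → Marisol, which is 2 levels below Oren.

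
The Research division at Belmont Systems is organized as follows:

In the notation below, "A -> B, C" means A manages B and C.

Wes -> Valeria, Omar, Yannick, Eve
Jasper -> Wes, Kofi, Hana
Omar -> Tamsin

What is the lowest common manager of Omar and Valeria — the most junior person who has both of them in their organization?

Wes

Omar's chain of managers is Wes, Jasper. Valeria's chain of managers is Wes, Jasper. The first manager that appears in both chains is Wes.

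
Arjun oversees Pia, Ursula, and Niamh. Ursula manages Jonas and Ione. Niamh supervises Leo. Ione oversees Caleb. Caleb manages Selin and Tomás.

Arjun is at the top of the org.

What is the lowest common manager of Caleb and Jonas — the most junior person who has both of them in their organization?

Ursula

Caleb's chain of managers is Ione, Ursula, Arjun. Jonas's chain of managers is Ursula, Arjun. The first manager that appears in both chains is Ursula.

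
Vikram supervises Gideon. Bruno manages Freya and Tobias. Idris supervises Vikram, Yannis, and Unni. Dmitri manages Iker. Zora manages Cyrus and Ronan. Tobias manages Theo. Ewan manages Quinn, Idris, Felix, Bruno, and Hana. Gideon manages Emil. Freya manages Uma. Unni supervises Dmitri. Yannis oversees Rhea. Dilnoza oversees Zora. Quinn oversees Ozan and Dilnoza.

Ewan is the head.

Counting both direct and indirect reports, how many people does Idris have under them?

Idris directly manages Vikram, Yannis, Unni. Under Vikram: Gideon, Emil (2). Under Yannis: Rhea (1). Under Unni: Dmitri, Iker (2). So Idris's organization is 3 direct reports plus everyone under them: 3 + 2 + 3 = 8.

8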